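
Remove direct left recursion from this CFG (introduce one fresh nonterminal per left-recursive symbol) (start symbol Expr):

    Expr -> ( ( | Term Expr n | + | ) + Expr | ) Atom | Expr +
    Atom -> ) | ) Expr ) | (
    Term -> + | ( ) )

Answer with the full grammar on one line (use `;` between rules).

Expr -> ( ( Expr1 | Term Expr n Expr1 | + Expr1 | ) + Expr Expr1 | ) Atom Expr1; Atom -> ) | ) Expr ) | (; Term -> + | ( ) ); Expr1 -> + Expr1 | eps

Left recursion appears on Expr.
For Expr: α = {+}, β = {( (, Term Expr n, +, ) + Expr, ) Atom}. Rewrite as Expr → β Expr1 and Expr1 → α Expr1 | ε.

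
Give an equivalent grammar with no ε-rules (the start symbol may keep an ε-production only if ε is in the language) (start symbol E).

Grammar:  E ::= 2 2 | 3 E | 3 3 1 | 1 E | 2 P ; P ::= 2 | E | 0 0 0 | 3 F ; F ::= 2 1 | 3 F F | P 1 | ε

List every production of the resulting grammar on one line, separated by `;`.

Nullable nonterminals: {F}.
ε ∉ L(G), so no ε-production is kept.
Add the nullable-subset variants: P → 3 F gives 3 F | 3. F → 3 F F gives 3 F F | 3 F | 3.

E ::= 2 2 | 3 E | 3 3 1 | 1 E | 2 P; P ::= 2 | E | 0 0 0 | 3 F | 3; F ::= 2 1 | 3 F F | 3 F | 3 | P 1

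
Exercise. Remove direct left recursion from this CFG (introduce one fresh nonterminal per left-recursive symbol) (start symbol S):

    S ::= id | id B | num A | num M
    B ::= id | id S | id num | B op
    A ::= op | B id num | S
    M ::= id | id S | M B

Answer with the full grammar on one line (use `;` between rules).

S ::= id | id B | num A | num M; B ::= id B' | id S B' | id num B'; A ::= op | B id num | S; M ::= id M' | id S M'; B' ::= op B' | eps; M' ::= B M' | eps

B, M are directly left-recursive.
For B: α = {op}, β = {id, id S, id num}. Rewrite as B → β B' and B' → α B' | ε.
For M: α = {B}, β = {id, id S}. Rewrite as M → β M' and M' → α M' | ε.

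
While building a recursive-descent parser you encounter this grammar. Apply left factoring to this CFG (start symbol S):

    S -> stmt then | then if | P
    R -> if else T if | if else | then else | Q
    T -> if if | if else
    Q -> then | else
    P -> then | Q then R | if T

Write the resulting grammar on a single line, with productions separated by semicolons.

S -> stmt then | then if | P; R -> then else | Q | if else R'; T -> if T'; Q -> then | else; P -> then | Q then R | if T; R' -> T if | ε; T' -> if | else

R has alternatives sharing prefix 'if else': factor to R → if else R' with R' → T if | ε.
T has alternatives sharing prefix 'if': factor to T → if T' with T' → if | else.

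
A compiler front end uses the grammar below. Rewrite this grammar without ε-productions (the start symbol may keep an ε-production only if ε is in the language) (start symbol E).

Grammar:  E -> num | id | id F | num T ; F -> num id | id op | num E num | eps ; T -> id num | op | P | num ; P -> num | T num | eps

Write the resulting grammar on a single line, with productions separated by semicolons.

E -> num | id | id F | num T; F -> num id | id op | num E num; T -> id num | op | P | num; P -> num | T num

Nullable nonterminals: {F, P, T}.
ε ∉ L(G), so no ε-production is kept.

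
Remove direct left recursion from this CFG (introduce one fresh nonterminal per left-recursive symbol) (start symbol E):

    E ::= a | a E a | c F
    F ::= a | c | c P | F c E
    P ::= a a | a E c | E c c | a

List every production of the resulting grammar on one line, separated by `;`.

Left recursion appears on F.
For F: α = {c E}, β = {a, c, c P}. Rewrite as F → β F' and F' → α F' | ε.

E ::= a | a E a | c F; F ::= a F' | c F' | c P F'; P ::= a a | a E c | E c c | a; F' ::= c E F' | eps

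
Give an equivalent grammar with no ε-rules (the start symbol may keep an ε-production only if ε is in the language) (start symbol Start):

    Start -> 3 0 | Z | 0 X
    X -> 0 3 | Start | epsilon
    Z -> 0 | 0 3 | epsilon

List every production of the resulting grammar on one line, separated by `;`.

Start -> 3 0 | Z | 0 X | 0 | epsilon; X -> 0 3 | Start; Z -> 0 | 0 3

Nullable nonterminals: {Start, X, Z}.
ε ∈ L(G) since Start is nullable, so keep Start → ε.
Add the nullable-subset variants: Start → 0 X gives 0 X | 0.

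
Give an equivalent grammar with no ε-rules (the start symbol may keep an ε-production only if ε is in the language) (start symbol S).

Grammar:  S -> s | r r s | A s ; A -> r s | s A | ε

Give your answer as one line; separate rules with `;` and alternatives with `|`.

S -> s | r r s | A s; A -> r s | s A | s

The nullable symbols are {A}.
ε ∉ L(G), so no ε-production is kept.
For each production, add variants omitting each subset of nullable occurrences: A → s A gives s A | s.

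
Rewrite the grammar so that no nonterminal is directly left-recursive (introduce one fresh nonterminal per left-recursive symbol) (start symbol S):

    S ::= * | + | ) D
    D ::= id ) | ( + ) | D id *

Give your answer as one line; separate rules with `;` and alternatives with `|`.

Left recursion appears on D.
For D: α = {id *}, β = {id ), ( + )}. Rewrite as D → β D' and D' → α D' | ε.

S ::= * | + | ) D; D ::= id ) D' | ( + ) D'; D' ::= id * D' | ε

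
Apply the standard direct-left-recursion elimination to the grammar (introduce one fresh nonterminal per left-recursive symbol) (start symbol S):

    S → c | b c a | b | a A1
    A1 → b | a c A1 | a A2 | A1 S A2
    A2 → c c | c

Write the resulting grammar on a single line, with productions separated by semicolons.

S → c | b c a | b | a A1; A1 → b A1' | a c A1 A1' | a A2 A1'; A2 → c c | c; A1' → S A2 A1' | ε

Left recursion appears on A1.
For A1: α = {S A2}, β = {b, a c A1, a A2}. Rewrite as A1 → β A1' and A1' → α A1' | ε.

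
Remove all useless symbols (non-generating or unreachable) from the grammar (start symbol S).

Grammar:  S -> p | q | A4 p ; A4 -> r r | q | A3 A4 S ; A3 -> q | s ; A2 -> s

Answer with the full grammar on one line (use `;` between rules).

Generating nonterminals: {A2, A3, A4, S}.
Reachable from S after that: {A3, A4, S}.
Removed useless symbols: {A2} and every production mentioning them.

S -> p | q | A4 p; A4 -> r r | q | A3 A4 S; A3 -> q | s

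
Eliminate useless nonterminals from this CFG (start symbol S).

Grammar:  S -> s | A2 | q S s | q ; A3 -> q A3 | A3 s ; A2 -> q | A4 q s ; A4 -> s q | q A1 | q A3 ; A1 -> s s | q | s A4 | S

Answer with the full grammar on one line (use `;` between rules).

S -> s | A2 | q S s | q; A2 -> q | A4 q s; A4 -> s q | q A1; A1 -> s s | q | s A4 | S

Generating nonterminals: {A1, A2, A4, S}.
Reachable from S after that: {A1, A2, A4, S}.
Removed useless symbols: {A3} and every production mentioning them.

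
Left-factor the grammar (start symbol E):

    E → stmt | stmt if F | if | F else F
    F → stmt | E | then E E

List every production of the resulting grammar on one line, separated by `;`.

E → if | F else F | stmt E'; F → stmt | E | then E E; E' → ε | if F

E has alternatives sharing prefix 'stmt': factor to E → stmt E' with E' → ε | if F.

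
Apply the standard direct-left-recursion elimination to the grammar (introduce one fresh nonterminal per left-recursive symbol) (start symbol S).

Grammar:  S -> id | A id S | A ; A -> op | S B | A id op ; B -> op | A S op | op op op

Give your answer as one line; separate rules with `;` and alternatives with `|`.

S -> id | A id S | A; A -> op A' | S B A'; B -> op | A S op | op op op; A' -> id op A' | ε

Left recursion appears on A.
For A: α = {id op}, β = {op, S B}. Rewrite as A → β A' and A' → α A' | ε.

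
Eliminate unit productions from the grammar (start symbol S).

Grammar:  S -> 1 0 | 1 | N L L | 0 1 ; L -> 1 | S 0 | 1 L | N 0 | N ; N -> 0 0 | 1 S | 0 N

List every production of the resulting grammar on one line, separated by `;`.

S -> 1 0 | 1 | N L L | 0 1; L -> 1 | S 0 | 1 L | N 0 | 0 0 | 1 S | 0 N; N -> 0 0 | 1 S | 0 N

Unit pairs: L ⇒* {N}.
For each unit pair (A, B), copy every non-unit production of B to A, then drop all unit productions.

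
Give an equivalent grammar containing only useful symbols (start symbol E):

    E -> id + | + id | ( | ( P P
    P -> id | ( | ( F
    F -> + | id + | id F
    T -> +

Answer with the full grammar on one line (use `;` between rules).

E -> id + | + id | ( | ( P P; P -> id | ( | ( F; F -> + | id + | id F

Generating nonterminals: {E, F, P, T}.
Reachable from E after that: {E, F, P}.
Removed useless symbols: {T} and every production mentioning them.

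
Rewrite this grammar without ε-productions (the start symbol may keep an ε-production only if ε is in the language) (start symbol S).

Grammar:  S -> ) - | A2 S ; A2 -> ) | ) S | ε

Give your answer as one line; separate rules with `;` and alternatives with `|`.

Nullable nonterminals: {A2}.
ε ∉ L(G), so no ε-production is kept.

S -> ) - | A2 S; A2 -> ) | ) S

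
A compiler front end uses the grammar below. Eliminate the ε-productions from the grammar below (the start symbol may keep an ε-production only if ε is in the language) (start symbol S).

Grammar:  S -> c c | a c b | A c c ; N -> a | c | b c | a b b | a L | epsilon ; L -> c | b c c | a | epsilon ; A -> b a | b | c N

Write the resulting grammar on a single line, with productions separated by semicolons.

S -> c c | a c b | A c c; N -> a | c | b c | a b b | a L; L -> c | b c c | a; A -> b a | b | c N | c

The nullable symbols are {L, N}.
ε ∉ L(G), so no ε-production is kept.
For each production, add variants omitting each subset of nullable occurrences: A → c N gives c N | c.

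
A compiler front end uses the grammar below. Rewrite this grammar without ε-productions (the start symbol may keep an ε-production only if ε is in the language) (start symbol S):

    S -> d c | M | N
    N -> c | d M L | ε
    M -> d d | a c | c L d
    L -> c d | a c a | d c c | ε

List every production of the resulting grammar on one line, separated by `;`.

S -> d c | M | N | ε; N -> c | d M L | d M; M -> d d | a c | c L d | c d; L -> c d | a c a | d c c

Nullable set = {L, N, S}.
ε ∈ L(G) since S is nullable, so keep S → ε.
For each production, add variants omitting each subset of nullable occurrences: N → d M L gives d M L | d M. M → c L d gives c L d | c d.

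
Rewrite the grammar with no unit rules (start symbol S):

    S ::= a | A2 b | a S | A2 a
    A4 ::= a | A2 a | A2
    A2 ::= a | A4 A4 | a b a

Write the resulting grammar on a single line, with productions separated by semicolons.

Unit pairs: A4 ⇒* {A2}.
Replace each nonterminal's rules with the union of the non-unit rules of every nonterminal it unit-derives.

S ::= a | A2 b | a S | A2 a; A4 ::= a | A2 a | A4 A4 | a b a; A2 ::= a | A4 A4 | a b a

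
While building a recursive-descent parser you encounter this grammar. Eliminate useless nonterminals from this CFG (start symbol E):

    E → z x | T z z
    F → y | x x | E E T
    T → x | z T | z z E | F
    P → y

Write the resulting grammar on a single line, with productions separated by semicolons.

E → z x | T z z; F → y | x x | E E T; T → x | z T | z z E | F

Generating nonterminals: {E, F, P, T}.
Reachable from E after that: {E, F, T}.
Removed useless symbols: {P} and every production mentioning them.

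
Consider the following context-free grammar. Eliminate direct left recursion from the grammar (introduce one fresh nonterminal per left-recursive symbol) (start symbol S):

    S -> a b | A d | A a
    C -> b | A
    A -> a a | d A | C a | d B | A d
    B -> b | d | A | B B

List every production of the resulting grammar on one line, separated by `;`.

A, B are directly left-recursive.
For A: α = {d}, β = {a a, d A, C a, d B}. Rewrite as A → β A' and A' → α A' | ε.
For B: α = {B}, β = {b, d, A}. Rewrite as B → β B' and B' → α B' | ε.

S -> a b | A d | A a; C -> b | A; A -> a a A' | d A A' | C a A' | d B A'; B -> b B' | d B' | A B'; A' -> d A' | ε; B' -> B B' | ε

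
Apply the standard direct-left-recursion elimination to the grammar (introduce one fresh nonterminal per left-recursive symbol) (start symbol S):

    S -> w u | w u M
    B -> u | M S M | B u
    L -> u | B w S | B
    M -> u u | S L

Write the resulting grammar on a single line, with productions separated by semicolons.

S -> w u | w u M; B -> u B' | M S M B'; L -> u | B w S | B; M -> u u | S L; B' -> u B' | ε

Left recursion appears on B.
For B: α = {u}, β = {u, M S M}. Rewrite as B → β B' and B' → α B' | ε.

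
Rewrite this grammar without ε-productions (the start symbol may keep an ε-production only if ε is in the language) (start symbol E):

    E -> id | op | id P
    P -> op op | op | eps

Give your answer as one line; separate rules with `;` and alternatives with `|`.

The nullable symbols are {P}.
ε ∉ L(G), so no ε-production is kept.

E -> id | op | id P; P -> op op | op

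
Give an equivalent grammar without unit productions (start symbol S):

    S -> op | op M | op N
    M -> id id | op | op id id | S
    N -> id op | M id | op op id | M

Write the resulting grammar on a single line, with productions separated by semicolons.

Unit pairs: M ⇒* {S}; N ⇒* {M, S}.
For each unit pair (A, B), copy every non-unit production of B to A, then drop all unit productions.

S -> op | op M | op N; M -> op | op M | op N | id id | op id id; N -> op | op M | op N | id op | M id | op op id | id id | op id id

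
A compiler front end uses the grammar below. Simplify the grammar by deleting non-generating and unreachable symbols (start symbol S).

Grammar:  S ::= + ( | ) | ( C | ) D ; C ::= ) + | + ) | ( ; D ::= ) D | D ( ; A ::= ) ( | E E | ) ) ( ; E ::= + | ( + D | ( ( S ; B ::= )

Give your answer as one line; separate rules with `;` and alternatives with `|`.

S ::= + ( | ) | ( C; C ::= ) + | + ) | (

Generating nonterminals: {A, B, C, E, S}.
Reachable from S after that: {C, S}.
Removed useless symbols: {A, B, D, E} and every production mentioning them.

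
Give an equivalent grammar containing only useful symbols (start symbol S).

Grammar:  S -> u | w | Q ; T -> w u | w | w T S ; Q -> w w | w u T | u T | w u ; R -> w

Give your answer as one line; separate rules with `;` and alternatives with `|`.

Generating nonterminals: {Q, R, S, T}.
Reachable from S after that: {Q, S, T}.
Removed useless symbols: {R} and every production mentioning them.

S -> u | w | Q; T -> w u | w | w T S; Q -> w w | w u T | u T | w u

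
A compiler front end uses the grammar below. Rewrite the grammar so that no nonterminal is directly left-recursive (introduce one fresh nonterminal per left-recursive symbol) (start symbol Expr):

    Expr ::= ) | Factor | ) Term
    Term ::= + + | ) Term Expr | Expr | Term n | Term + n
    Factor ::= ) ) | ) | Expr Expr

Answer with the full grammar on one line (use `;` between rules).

Expr ::= ) | Factor | ) Term; Term ::= + + Term1 | ) Term Expr Term1 | Expr Term1; Factor ::= ) ) | ) | Expr Expr; Term1 ::= n Term1 | + n Term1 | ε

Term is directly left-recursive.
For Term: α = {n, + n}, β = {+ +, ) Term Expr, Expr}. Rewrite as Term → β Term1 and Term1 → α Term1 | ε.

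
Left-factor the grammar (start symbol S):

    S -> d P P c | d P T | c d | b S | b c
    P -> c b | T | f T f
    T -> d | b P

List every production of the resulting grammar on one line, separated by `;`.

S -> c d | d P S' | b S''; P -> c b | T | f T f; T -> d | b P; S' -> P c | T; S'' -> S | c

S has alternatives sharing prefix 'd P': factor to S → d P S' with S' → P c | T.
S has alternatives sharing prefix 'b': factor to S → b S'' with S'' → S | c.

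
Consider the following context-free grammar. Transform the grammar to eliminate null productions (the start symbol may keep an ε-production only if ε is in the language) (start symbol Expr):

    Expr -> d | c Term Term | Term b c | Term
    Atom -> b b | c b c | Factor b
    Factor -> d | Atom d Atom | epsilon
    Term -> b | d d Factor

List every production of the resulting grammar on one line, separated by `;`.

Expr -> d | c Term Term | Term b c | Term; Atom -> b b | c b c | Factor b | b; Factor -> d | Atom d Atom; Term -> b | d d Factor | d d

Nullable set = {Factor}.
ε ∉ L(G), so no ε-production is kept.
Add the nullable-subset variants: Atom → Factor b gives Factor b | b. Term → d d Factor gives d d Factor | d d.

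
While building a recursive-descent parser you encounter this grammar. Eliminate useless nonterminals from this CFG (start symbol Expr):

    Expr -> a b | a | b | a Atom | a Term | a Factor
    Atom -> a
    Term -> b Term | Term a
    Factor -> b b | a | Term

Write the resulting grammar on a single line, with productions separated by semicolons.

Generating nonterminals: {Atom, Expr, Factor}.
Reachable from Expr after that: {Atom, Expr, Factor}.
Removed useless symbols: {Term} and every production mentioning them.

Expr -> a b | a | b | a Atom | a Factor; Atom -> a; Factor -> b b | a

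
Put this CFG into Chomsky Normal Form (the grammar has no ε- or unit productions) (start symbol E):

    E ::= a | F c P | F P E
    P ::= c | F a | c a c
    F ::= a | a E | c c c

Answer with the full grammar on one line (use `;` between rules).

Introduce a nonterminal for each terminal appearing in a rule of length ≥ 2: X1 → c, X2 → a.
Binarize each right-hand side of length ≥ 3 by chaining fresh nonterminals (Y1, Y2, …): affected rules were E → F X1 P; E → F P E; P → X1 X2 X1; F → X1 X1 X1.

E ::= a | F Y1 | F Y2; P ::= c | F X2 | X1 Y3; F ::= a | X2 E | X1 Y4; X1 ::= c; X2 ::= a; Y1 ::= X1 P; Y2 ::= P E; Y3 ::= X2 X1; Y4 ::= X1 X1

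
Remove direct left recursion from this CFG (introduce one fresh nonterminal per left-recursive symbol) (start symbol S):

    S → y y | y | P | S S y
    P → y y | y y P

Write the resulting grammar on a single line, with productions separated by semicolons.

S → y y S' | y S' | P S'; P → y y | y y P; S' → S y S' | ε

Directly left-recursive nonterminal: S.
For S: α = {S y}, β = {y y, y, P}. Rewrite as S → β S' and S' → α S' | ε.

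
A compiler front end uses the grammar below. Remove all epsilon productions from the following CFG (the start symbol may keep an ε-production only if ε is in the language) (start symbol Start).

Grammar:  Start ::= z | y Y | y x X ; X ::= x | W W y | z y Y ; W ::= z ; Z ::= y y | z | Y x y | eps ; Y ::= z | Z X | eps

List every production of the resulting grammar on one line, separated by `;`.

Start ::= z | y Y | y | y x X; X ::= x | W W y | z y Y | z y; W ::= z; Z ::= y y | z | Y x y | x y; Y ::= z | Z X | X

Nullable nonterminals: {Y, Z}.
ε ∉ L(G), so no ε-production is kept.
For each production, add variants omitting each subset of nullable occurrences: Start → y Y gives y Y | y. X → z y Y gives z y Y | z y. Z → Y x y gives Y x y | x y. Y → Z X gives Z X | X.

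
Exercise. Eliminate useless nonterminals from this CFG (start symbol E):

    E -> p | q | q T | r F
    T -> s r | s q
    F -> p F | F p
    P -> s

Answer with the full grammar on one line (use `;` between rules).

Generating nonterminals: {E, P, T}.
Reachable from E after that: {E, T}.
Removed useless symbols: {F, P} and every production mentioning them.

E -> p | q | q T; T -> s r | s q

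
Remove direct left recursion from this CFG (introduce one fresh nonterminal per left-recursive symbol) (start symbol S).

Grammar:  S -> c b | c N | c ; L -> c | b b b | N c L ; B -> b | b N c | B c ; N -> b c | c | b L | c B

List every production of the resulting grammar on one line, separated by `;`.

Left recursion appears on B.
For B: α = {c}, β = {b, b N c}. Rewrite as B → β B' and B' → α B' | ε.

S -> c b | c N | c; L -> c | b b b | N c L; B -> b B' | b N c B'; N -> b c | c | b L | c B; B' -> c B' | ε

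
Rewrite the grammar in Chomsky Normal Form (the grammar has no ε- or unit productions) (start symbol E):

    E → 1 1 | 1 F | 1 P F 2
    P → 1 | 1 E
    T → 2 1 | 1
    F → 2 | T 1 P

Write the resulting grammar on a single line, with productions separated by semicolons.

E → X1 X1 | X1 F | X1 Y1; P → 1 | X1 E; T → X2 X1 | 1; F → 2 | T Y3; X1 → 1; X2 → 2; Y1 → P Y2; Y2 → F X2; Y3 → X1 P

Introduce a nonterminal for each terminal appearing in a rule of length ≥ 2: X1 → 1, X2 → 2.
Binarize each right-hand side of length ≥ 3 by chaining fresh nonterminals (Y1, Y2, …): affected rules were E → X1 P F X2; F → T X1 P.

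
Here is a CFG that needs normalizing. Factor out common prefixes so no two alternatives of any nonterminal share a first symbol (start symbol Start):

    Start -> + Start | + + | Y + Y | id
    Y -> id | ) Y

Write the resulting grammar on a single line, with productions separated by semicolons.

Start -> Y + Y | id | + Start1; Y -> id | ) Y; Start1 -> Start | +

Start has alternatives sharing prefix '+': factor to Start → + Start1 with Start1 → Start | +.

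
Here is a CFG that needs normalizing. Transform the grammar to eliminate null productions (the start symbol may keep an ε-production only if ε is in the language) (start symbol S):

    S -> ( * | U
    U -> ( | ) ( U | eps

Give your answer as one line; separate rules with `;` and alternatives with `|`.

S -> ( * | U | eps; U -> ( | ) ( U | ) (

Nullable nonterminals: {S, U}.
ε ∈ L(G) since S is nullable, so keep S → ε.
Expand every rule over subsets of its nullable positions: U → ) ( U gives ) ( U | ) (.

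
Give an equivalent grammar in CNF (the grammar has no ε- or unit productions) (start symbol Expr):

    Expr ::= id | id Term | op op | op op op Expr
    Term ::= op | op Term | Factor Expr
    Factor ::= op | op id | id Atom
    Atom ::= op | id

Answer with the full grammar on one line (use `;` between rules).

Introduce a nonterminal for each terminal appearing in a rule of length ≥ 2: X1 → id, X2 → op.
Binarize each right-hand side of length ≥ 3 by chaining fresh nonterminals (Y1, Y2, …): affected rules were Expr → X2 X2 X2 Expr.

Expr ::= id | X1 Term | X2 X2 | X2 Y1; Term ::= op | X2 Term | Factor Expr; Factor ::= op | X2 X1 | X1 Atom; Atom ::= op | id; X1 ::= id; X2 ::= op; Y1 ::= X2 Y2; Y2 ::= X2 Expr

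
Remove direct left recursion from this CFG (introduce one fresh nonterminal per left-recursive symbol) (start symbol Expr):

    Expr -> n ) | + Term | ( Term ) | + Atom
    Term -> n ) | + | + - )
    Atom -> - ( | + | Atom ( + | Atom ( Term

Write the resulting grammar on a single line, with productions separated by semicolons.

Expr -> n ) | + Term | ( Term ) | + Atom; Term -> n ) | + | + - ); Atom -> - ( Atom1 | + Atom1; Atom1 -> ( + Atom1 | ( Term Atom1 | ε

Left recursion appears on Atom.
For Atom: α = {( +, ( Term}, β = {- (, +}. Rewrite as Atom → β Atom1 and Atom1 → α Atom1 | ε.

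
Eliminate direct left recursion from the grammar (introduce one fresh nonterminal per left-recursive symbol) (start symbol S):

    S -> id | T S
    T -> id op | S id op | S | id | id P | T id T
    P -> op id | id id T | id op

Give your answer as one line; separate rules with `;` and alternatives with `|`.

S -> id | T S; T -> id op T' | S id op T' | S T' | id T' | id P T'; P -> op id | id id T | id op; T' -> id T T' | ε

Directly left-recursive nonterminal: T.
For T: α = {id T}, β = {id op, S id op, S, id, id P}. Rewrite as T → β T' and T' → α T' | ε.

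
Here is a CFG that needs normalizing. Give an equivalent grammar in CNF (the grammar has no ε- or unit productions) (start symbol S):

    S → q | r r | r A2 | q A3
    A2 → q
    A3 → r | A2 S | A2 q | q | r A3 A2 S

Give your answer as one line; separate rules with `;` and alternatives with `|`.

Introduce a nonterminal for each terminal appearing in a rule of length ≥ 2: X1 → r, X2 → q.
Binarize each right-hand side of length ≥ 3 by chaining fresh nonterminals (Y1, Y2, …): affected rules were A3 → X1 A3 A2 S.

S → q | X1 X1 | X1 A2 | X2 A3; A2 → q; A3 → r | A2 S | A2 X2 | q | X1 Y1; X1 → r; X2 → q; Y1 → A3 Y2; Y2 → A2 S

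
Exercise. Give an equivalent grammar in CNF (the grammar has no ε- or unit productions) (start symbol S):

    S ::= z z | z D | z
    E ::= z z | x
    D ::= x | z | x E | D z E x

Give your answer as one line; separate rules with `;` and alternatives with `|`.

Introduce a nonterminal for each terminal appearing in a rule of length ≥ 2: X1 → z, X2 → x.
Binarize each right-hand side of length ≥ 3 by chaining fresh nonterminals (Y1, Y2, …): affected rules were D → D X1 E X2.

S ::= X1 X1 | X1 D | z; E ::= X1 X1 | x; D ::= x | z | X2 E | D Y1; X1 ::= z; X2 ::= x; Y1 ::= X1 Y2; Y2 ::= E X2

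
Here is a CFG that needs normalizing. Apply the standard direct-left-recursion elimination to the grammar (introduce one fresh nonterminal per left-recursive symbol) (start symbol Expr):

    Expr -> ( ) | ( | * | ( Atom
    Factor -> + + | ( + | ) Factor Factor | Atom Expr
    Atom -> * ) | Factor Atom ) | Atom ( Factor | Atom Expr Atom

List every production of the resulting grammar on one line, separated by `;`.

Atom is directly left-recursive.
For Atom: α = {( Factor, Expr Atom}, β = {* ), Factor Atom )}. Rewrite as Atom → β Atom1 and Atom1 → α Atom1 | ε.

Expr -> ( ) | ( | * | ( Atom; Factor -> + + | ( + | ) Factor Factor | Atom Expr; Atom -> * ) Atom1 | Factor Atom ) Atom1; Atom1 -> ( Factor Atom1 | Expr Atom Atom1 | ε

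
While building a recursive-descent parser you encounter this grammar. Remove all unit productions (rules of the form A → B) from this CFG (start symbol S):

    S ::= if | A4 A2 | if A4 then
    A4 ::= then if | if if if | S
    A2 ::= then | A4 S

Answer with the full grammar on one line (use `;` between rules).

Unit pairs: A4 ⇒* {S}.
For each unit pair (A, B), copy every non-unit production of B to A, then drop all unit productions.

S ::= if | A4 A2 | if A4 then; A4 ::= then if | if if if | if | A4 A2 | if A4 then; A2 ::= then | A4 S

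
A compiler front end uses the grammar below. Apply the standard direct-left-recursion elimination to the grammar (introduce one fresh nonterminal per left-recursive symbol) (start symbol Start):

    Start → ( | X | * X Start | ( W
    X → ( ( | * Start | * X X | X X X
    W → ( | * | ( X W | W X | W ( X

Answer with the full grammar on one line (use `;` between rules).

Directly left-recursive nonterminals: X, W.
For X: α = {X X}, β = {( (, * Start, * X X}. Rewrite as X → β X1 and X1 → α X1 | ε.
For W: α = {X, ( X}, β = {(, *, ( X W}. Rewrite as W → β W1 and W1 → α W1 | ε.

Start → ( | X | * X Start | ( W; X → ( ( X1 | * Start X1 | * X X X1; W → ( W1 | * W1 | ( X W W1; X1 → X X X1 | ε; W1 → X W1 | ( X W1 | ε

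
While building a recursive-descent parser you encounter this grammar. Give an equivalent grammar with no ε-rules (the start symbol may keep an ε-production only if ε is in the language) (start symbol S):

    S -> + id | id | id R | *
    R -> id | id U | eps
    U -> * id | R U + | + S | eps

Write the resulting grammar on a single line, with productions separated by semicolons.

S -> + id | id | id R | *; R -> id | id U; U -> * id | R U + | R + | U + | + | + S

The nullable symbols are {R, U}.
ε ∉ L(G), so no ε-production is kept.
Expand every rule over subsets of its nullable positions: U → R U + gives R U + | R + | U + | +.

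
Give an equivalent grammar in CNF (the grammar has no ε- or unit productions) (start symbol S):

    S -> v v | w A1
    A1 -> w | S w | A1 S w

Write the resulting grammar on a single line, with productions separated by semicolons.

Introduce a nonterminal for each terminal appearing in a rule of length ≥ 2: X1 → v, X2 → w.
Binarize each right-hand side of length ≥ 3 by chaining fresh nonterminals (Y1, Y2, …): affected rules were A1 → A1 S X2.

S -> X1 X1 | X2 A1; A1 -> w | S X2 | A1 Y1; X1 -> v; X2 -> w; Y1 -> S X2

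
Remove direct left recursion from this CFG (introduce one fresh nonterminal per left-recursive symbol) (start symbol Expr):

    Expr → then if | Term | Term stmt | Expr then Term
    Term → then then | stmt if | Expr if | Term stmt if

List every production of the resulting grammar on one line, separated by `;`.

Left recursion appears on Expr, Term.
For Expr: α = {then Term}, β = {then if, Term, Term stmt}. Rewrite as Expr → β Expr1 and Expr1 → α Expr1 | ε.
For Term: α = {stmt if}, β = {then then, stmt if, Expr if}. Rewrite as Term → β Term1 and Term1 → α Term1 | ε.

Expr → then if Expr1 | Term Expr1 | Term stmt Expr1; Term → then then Term1 | stmt if Term1 | Expr if Term1; Expr1 → then Term Expr1 | ε; Term1 → stmt if Term1 | ε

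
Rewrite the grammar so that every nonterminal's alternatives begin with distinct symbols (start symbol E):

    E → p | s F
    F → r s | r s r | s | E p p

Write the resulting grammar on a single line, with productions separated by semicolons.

F has alternatives sharing prefix 'r s': factor to F → r s F' with F' → ε | r.

E → p | s F; F → s | E p p | r s F'; F' → ε | r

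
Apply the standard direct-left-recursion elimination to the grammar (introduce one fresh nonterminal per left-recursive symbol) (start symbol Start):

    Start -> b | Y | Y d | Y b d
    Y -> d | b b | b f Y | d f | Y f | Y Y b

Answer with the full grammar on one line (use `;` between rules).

Directly left-recursive nonterminal: Y.
For Y: α = {f, Y b}, β = {d, b b, b f Y, d f}. Rewrite as Y → β Y1 and Y1 → α Y1 | ε.

Start -> b | Y | Y d | Y b d; Y -> d Y1 | b b Y1 | b f Y Y1 | d f Y1; Y1 -> f Y1 | Y b Y1 | ε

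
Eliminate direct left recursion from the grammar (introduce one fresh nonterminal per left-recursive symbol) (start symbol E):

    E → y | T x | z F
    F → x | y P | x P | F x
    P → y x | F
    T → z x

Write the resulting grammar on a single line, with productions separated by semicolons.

E → y | T x | z F; F → x F' | y P F' | x P F'; P → y x | F; T → z x; F' → x F' | ε

F is directly left-recursive.
For F: α = {x}, β = {x, y P, x P}. Rewrite as F → β F' and F' → α F' | ε.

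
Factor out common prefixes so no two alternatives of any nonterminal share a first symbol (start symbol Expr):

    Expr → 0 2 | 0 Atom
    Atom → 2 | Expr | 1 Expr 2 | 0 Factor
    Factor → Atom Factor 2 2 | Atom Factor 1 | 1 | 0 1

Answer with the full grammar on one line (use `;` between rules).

Expr has alternatives sharing prefix '0': factor to Expr → 0 Expr1 with Expr1 → 2 | Atom.
Factor has alternatives sharing prefix 'Atom Factor': factor to Factor → Atom Factor Factor1 with Factor1 → 2 2 | 1.

Expr → 0 Expr1; Atom → 2 | Expr | 1 Expr 2 | 0 Factor; Factor → 1 | 0 1 | Atom Factor Factor1; Expr1 → 2 | Atom; Factor1 → 2 2 | 1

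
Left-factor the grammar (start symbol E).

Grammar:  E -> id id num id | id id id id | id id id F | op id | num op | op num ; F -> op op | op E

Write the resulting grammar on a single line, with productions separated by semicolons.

E -> num op | id id E' | op E''; F -> op F'; E' -> num id | id E'''; E'' -> id | num; F' -> op | E; E''' -> id | F

E has alternatives sharing prefix 'id id': factor to E → id id E' with E' → num id | id id | id F.
E has alternatives sharing prefix 'op': factor to E → op E'' with E'' → id | num.
F has alternatives sharing prefix 'op': factor to F → op F' with F' → op | E.
E' has alternatives sharing prefix 'id': factor to E' → id E''' with E''' → id | F.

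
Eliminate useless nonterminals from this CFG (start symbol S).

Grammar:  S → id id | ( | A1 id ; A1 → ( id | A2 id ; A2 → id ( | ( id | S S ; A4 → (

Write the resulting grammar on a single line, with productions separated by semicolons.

Generating nonterminals: {A1, A2, A4, S}.
Reachable from S after that: {A1, A2, S}.
Removed useless symbols: {A4} and every production mentioning them.

S → id id | ( | A1 id; A1 → ( id | A2 id; A2 → id ( | ( id | S S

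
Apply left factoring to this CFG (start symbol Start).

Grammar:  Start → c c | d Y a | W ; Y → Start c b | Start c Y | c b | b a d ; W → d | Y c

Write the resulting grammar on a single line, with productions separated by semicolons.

Start → c c | d Y a | W; Y → c b | b a d | Start c Y1; W → d | Y c; Y1 → b | Y

Y has alternatives sharing prefix 'Start c': factor to Y → Start c Y1 with Y1 → b | Y.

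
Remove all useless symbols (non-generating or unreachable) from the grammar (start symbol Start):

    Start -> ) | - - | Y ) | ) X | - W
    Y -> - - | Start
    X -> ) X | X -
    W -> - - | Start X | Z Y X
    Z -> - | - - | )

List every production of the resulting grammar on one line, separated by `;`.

Start -> ) | - - | Y ) | - W; Y -> - - | Start; W -> - -

Generating nonterminals: {Start, W, Y, Z}.
Reachable from Start after that: {Start, W, Y}.
Removed useless symbols: {X, Z} and every production mentioning them.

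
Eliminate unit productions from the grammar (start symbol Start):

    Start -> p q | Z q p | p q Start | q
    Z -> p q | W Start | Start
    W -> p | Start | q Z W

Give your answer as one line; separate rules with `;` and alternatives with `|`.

Start -> p q | Z q p | p q Start | q; Z -> p q | W Start | Z q p | p q Start | q; W -> p q | Z q p | p q Start | q | p | q Z W

Unit pairs: W ⇒* {Start}; Z ⇒* {Start}.
Replace each nonterminal's rules with the union of the non-unit rules of every nonterminal it unit-derives.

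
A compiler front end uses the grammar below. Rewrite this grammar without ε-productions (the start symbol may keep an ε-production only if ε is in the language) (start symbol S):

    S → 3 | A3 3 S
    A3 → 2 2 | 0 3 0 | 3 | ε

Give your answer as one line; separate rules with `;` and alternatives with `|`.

S → 3 | A3 3 S | 3 S; A3 → 2 2 | 0 3 0 | 3

Nullable nonterminals: {A3}.
ε ∉ L(G), so no ε-production is kept.
Expand every rule over subsets of its nullable positions: S → A3 3 S gives A3 3 S | 3 S.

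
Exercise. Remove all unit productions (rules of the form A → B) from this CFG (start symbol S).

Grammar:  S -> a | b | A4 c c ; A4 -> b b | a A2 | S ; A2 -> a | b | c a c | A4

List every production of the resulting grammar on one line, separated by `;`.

S -> a | b | A4 c c; A4 -> b b | a A2 | a | b | A4 c c; A2 -> b b | a A2 | a | b | c a c | A4 c c

Unit pairs: A2 ⇒* {A4, S}; A4 ⇒* {S}.
For each unit pair (A, B), copy every non-unit production of B to A, then drop all unit productions.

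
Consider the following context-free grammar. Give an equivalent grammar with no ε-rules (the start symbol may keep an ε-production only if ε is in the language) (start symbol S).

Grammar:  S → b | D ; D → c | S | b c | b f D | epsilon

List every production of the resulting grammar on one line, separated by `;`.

Nullable nonterminals: {D, S}.
ε ∈ L(G) since S is nullable, so keep S → ε.
Expand every rule over subsets of its nullable positions: D → b f D gives b f D | b f.

S → b | D | epsilon; D → c | S | b c | b f D | b f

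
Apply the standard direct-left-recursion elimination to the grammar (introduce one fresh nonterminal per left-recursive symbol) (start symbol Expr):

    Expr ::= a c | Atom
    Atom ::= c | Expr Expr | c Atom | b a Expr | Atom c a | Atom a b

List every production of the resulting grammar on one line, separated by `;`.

Expr ::= a c | Atom; Atom ::= c Atom1 | Expr Expr Atom1 | c Atom Atom1 | b a Expr Atom1; Atom1 ::= c a Atom1 | a b Atom1 | ε

Left recursion appears on Atom.
For Atom: α = {c a, a b}, β = {c, Expr Expr, c Atom, b a Expr}. Rewrite as Atom → β Atom1 and Atom1 → α Atom1 | ε.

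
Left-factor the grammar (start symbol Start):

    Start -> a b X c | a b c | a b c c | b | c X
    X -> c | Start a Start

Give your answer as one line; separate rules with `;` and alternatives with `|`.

Start -> b | c X | a b Start1; X -> c | Start a Start; Start1 -> X c | c Start11; Start11 -> epsilon | c

Start has alternatives sharing prefix 'a b': factor to Start → a b Start1 with Start1 → X c | c | c c.
Start1 has alternatives sharing prefix 'c': factor to Start1 → c Start11 with Start11 → ε | c.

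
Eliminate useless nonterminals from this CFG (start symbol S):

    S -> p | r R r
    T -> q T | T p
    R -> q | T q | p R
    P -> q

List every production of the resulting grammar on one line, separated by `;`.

Generating nonterminals: {P, R, S}.
Reachable from S after that: {R, S}.
Removed useless symbols: {P, T} and every production mentioning them.

S -> p | r R r; R -> q | p R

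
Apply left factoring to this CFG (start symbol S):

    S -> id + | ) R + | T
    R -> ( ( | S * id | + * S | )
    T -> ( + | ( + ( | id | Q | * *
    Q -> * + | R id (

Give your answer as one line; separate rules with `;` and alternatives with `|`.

S -> id + | ) R + | T; R -> ( ( | S * id | + * S | ); T -> id | Q | * * | ( + T'; Q -> * + | R id (; T' -> ε | (

T has alternatives sharing prefix '( +': factor to T → ( + T' with T' → ε | (.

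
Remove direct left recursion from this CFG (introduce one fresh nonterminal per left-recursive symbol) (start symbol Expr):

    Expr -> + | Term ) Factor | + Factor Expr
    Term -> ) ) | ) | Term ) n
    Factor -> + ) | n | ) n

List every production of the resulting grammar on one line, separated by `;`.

Term is directly left-recursive.
For Term: α = {) n}, β = {) ), )}. Rewrite as Term → β Term1 and Term1 → α Term1 | ε.

Expr -> + | Term ) Factor | + Factor Expr; Term -> ) ) Term1 | ) Term1; Factor -> + ) | n | ) n; Term1 -> ) n Term1 | ε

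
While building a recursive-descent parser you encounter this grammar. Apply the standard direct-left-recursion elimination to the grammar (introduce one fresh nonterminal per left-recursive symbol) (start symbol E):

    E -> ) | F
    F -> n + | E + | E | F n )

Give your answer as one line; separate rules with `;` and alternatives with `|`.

E -> ) | F; F -> n + F' | E + F' | E F'; F' -> n ) F' | ε

Left recursion appears on F.
For F: α = {n )}, β = {n +, E +, E}. Rewrite as F → β F' and F' → α F' | ε.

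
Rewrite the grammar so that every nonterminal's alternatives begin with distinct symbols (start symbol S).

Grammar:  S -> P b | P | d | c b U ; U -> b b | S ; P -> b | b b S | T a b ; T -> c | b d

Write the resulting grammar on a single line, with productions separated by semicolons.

S has alternatives sharing prefix 'P': factor to S → P S' with S' → b | ε.
P has alternatives sharing prefix 'b': factor to P → b P' with P' → ε | b S.

S -> d | c b U | P S'; U -> b b | S; P -> T a b | b P'; T -> c | b d; S' -> b | ε; P' -> ε | b S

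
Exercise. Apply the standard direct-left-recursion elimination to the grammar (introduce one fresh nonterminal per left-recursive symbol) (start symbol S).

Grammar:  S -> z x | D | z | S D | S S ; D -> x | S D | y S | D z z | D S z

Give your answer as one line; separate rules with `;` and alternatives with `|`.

S -> z x S' | D S' | z S'; D -> x D' | S D D' | y S D'; S' -> D S' | S S' | ε; D' -> z z D' | S z D' | ε

Left recursion appears on S, D.
For S: α = {D, S}, β = {z x, D, z}. Rewrite as S → β S' and S' → α S' | ε.
For D: α = {z z, S z}, β = {x, S D, y S}. Rewrite as D → β D' and D' → α D' | ε.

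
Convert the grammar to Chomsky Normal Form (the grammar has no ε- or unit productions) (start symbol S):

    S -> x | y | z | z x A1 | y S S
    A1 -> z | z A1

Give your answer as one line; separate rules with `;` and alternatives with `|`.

S -> x | y | z | X1 Y1 | X3 Y2; A1 -> z | X1 A1; X1 -> z; X2 -> x; X3 -> y; Y1 -> X2 A1; Y2 -> S S

Introduce a nonterminal for each terminal appearing in a rule of length ≥ 2: X1 → z, X2 → x, X3 → y.
Binarize each right-hand side of length ≥ 3 by chaining fresh nonterminals (Y1, Y2, …): affected rules were S → X1 X2 A1; S → X3 S S.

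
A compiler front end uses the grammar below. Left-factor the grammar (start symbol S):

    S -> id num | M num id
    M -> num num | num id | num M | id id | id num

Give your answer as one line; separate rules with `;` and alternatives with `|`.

S -> id num | M num id; M -> num M' | id M''; M' -> num | id | M; M'' -> id | num

M has alternatives sharing prefix 'num': factor to M → num M' with M' → num | id | M.
M has alternatives sharing prefix 'id': factor to M → id M'' with M'' → id | num.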